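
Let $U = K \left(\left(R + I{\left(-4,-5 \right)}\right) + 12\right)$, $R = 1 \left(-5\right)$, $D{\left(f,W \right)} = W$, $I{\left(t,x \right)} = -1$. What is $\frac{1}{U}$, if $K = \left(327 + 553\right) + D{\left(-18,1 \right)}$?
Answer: $\frac{1}{5286} \approx 0.00018918$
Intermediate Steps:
$R = -5$
$K = 881$ ($K = \left(327 + 553\right) + 1 = 880 + 1 = 881$)
$U = 5286$ ($U = 881 \left(\left(-5 - 1\right) + 12\right) = 881 \left(-6 + 12\right) = 881 \cdot 6 = 5286$)
$\frac{1}{U} = \frac{1}{5286}$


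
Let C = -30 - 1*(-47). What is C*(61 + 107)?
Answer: 2856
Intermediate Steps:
C = 17 (C = -30 + 47 = 17)
C*(61 + 107) = 17*(61 + 107) = 17*168 = 2856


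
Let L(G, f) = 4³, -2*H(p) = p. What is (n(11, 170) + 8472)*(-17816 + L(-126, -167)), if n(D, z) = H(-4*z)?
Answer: -156430624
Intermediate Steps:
H(p) = -p/2
n(D, z) = 2*z (n(D, z) = -(-2)*z = 2*z)
L(G, f) = 64
(n(11, 170) + 8472)*(-17816 + L(-126, -167)) = (2*170 + 8472)*(-17816 + 64) = (340 + 8472)*(-17752) = 8812*(-17752) = -156430624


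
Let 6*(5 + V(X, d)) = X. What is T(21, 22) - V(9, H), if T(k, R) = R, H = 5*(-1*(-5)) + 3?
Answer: 51/2 ≈ 25.500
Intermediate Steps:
H = 28 (H = 5*5 + 3 = 25 + 3 = 28)
V(X, d) = -5 + X/6
T(21, 22) - V(9, H) = 22 - (-5 + (⅙)*9) = 22 - (-5 + 3/2) = 22 - 1*(-7/2) = 22 + 7/2 = 51/2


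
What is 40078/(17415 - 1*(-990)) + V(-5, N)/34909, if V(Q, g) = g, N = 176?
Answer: 1402322182/642500145 ≈ 2.1826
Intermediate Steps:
40078/(17415 - 1*(-990)) + V(-5, N)/34909 = 40078/(17415 - 1*(-990)) + 176/34909 = 40078/(17415 + 990) + 176*(1/34909) = 40078/18405 + 176/34909 = 1402322182/642500145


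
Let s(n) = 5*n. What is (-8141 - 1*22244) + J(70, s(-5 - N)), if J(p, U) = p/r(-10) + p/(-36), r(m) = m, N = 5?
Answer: -547091/18 ≈ -30394.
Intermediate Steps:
J(p, U) = -23*p/180 (J(p, U) = p/(-10) + p/(-36) = p*(-⅒) + p*(-1/36) = -p/10 - p/36 = -23*p/180)
(-8141 - 1*22244) + J(70, s(-5 - N)) = (-8141 - 1*22244) - 23/180*70 = (-8141 - 22244) - 161/18 = -30385 - 161/18 = -547091/18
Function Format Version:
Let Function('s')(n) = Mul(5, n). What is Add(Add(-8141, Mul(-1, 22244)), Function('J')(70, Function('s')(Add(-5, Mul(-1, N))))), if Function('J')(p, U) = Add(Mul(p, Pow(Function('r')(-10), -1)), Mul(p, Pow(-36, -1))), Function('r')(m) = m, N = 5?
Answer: Rational(-547091, 18) ≈ -30394.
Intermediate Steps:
Function('J')(p, U) = Mul(Rational(-23, 180), p) (Function('J')(p, U) = Add(Mul(p, Pow(-10, -1)), Mul(p, Pow(-36, -1))) = Add(Mul(p, Rational(-1, 10)), Mul(p, Rational(-1, 36))) = Add(Mul(Rational(-1, 10), p), Mul(Rational(-1, 36), p)) = Mul(Rational(-23, 180), p))
Add(Add(-8141, Mul(-1, 22244)), Function('J')(70, Function('s')(Add(-5, Mul(-1, N))))) = Add(Add(-8141, Mul(-1, 22244)), Mul(Rational(-23, 180), 70)) = Add(Add(-8141, -22244), Rational(-161, 18)) = Add(-30385, Rational(-161, 18)) = Rational(-547091, 18)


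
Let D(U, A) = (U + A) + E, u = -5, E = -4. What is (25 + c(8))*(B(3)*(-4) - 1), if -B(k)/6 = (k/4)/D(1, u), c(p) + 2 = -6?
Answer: -221/4 ≈ -55.250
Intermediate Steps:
c(p) = -8 (c(p) = -2 - 6 = -8)
D(U, A) = -4 + A + U (D(U, A) = (U + A) - 4 = (A + U) - 4 = -4 + A + U)
B(k) = 3*k/16 (B(k) = -6*k/4/(-4 - 5 + 1) = -6*k*(¼)/(-8) = -6*k/4*(-1)/8 = -(-3)*k/16 = 3*k/16)
(25 + c(8))*(B(3)*(-4) - 1) = (25 - 8)*(((3/16)*3)*(-4) - 1) = 17*((9/16)*(-4) - 1) = 17*(-9/4 - 1) = 17*(-13/4) = -221/4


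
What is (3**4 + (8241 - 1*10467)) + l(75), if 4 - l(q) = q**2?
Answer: -7766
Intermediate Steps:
l(q) = 4 - q**2
(3**4 + (8241 - 1*10467)) + l(75) = (3**4 + (8241 - 1*10467)) + (4 - 1*75**2) = (81 + (8241 - 10467)) + (4 - 1*5625) = (81 - 2226) + (4 - 5625) = -2145 - 5621 = -7766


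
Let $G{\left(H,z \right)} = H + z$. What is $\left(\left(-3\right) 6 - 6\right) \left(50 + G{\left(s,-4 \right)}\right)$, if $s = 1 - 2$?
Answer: $-1080$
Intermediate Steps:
$s = -1$ ($s = 1 - 2 = -1$)
$\left(\left(-3\right) 6 - 6\right) \left(50 + G{\left(s,-4 \right)}\right) = \left(\left(-3\right) 6 - 6\right) \left(50 - 5\right) = \left(-18 - 6\right) \left(50 - 5\right) = \left(-24\right) 45 = -1080$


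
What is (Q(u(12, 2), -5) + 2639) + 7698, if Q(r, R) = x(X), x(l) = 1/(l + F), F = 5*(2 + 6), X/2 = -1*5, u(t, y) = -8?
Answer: 310111/30 ≈ 10337.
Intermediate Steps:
X = -10 (X = 2*(-1*5) = 2*(-5) = -10)
F = 40 (F = 5*8 = 40)
x(l) = 1/(40 + l) (x(l) = 1/(l + 40) = 1/(40 + l))
Q(r, R) = 1/30 (Q(r, R) = 1/(40 - 10) = 1/30)
(Q(u(12, 2), -5) + 2639) + 7698 = (1/30 + 2639) + 7698 = 79171/30 + 7698 = 310111/30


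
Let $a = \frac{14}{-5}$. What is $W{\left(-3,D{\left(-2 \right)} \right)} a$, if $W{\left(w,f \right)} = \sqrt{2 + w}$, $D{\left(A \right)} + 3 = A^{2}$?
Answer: $- \frac{14 i}{5} \approx - 2.8 i$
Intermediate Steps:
$D{\left(A \right)} = -3 + A^{2}$
$a = - \frac{14}{5}$ ($a = 14 \left(- \frac{1}{5}\right) = - \frac{14}{5} \approx -2.8$)
$W{\left(-3,D{\left(-2 \right)} \right)} a = \sqrt{2 - 3} \left(- \frac{14}{5}\right) = \sqrt{-1} \left(- \frac{14}{5}\right) = i \left(- \frac{14}{5}\right) = - \frac{14 i}{5}$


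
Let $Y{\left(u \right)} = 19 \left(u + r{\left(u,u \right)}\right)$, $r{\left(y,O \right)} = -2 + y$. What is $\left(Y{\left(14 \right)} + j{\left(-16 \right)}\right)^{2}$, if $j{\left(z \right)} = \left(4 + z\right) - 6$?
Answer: $226576$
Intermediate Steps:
$j{\left(z \right)} = -2 + z$
$Y{\left(u \right)} = -38 + 38 u$ ($Y{\left(u \right)} = 19 \left(u + \left(-2 + u\right)\right) = 19 \left(-2 + 2 u\right) = -38 + 38 u$)
$\left(Y{\left(14 \right)} + j{\left(-16 \right)}\right)^{2} = \left(\left(-38 + 38 \cdot 14\right) - 18\right)^{2} = \left(\left(-38 + 532\right) - 18\right)^{2} = \left(494 - 18\right)^{2} = 476^{2} = 226576$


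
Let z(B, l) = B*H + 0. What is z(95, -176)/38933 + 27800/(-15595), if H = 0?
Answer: -5560/3119 ≈ -1.7826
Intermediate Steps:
z(B, l) = 0 (z(B, l) = B*0 + 0 = 0 + 0 = 0)
z(95, -176)/38933 + 27800/(-15595) = 0/38933 + 27800/(-15595) = 0*(1/38933) + 27800*(-1/15595) = 0 - 5560/3119 = -5560/3119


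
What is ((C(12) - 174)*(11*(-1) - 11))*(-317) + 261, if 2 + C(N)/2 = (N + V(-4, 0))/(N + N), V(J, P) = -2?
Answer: -3705898/3 ≈ -1.2353e+6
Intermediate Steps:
C(N) = -4 + (-2 + N)/N (C(N) = -4 + 2*((N - 2)/(N + N)) = -4 + 2*((-2 + N)/((2*N))) = -4 + 2*((-2 + N)*(1/(2*N))) = -4 + 2*((-2 + N)/(2*N)) = -4 + (-2 + N)/N)
((C(12) - 174)*(11*(-1) - 11))*(-317) + 261 = (((-3 - 2/12) - 174)*(11*(-1) - 11))*(-317) + 261 = (((-3 - 2*1/12) - 174)*(-11 - 11))*(-317) + 261 = (((-3 - ⅙) - 174)*(-22))*(-317) + 261 = ((-19/6 - 174)*(-22))*(-317) + 261 = -1063/6*(-22)*(-317) + 261 = (11693/3)*(-317) + 261 = -3706681/3 + 261 = -3705898/3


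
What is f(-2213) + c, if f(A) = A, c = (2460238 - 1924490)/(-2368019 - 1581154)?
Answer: -8740055597/3949173 ≈ -2213.1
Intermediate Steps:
c = -535748/3949173 (c = 535748/(-3949173) = 535748*(-1/3949173) = -535748/3949173 ≈ -0.13566)
f(-2213) + c = -2213 - 535748/3949173 = -8740055597/3949173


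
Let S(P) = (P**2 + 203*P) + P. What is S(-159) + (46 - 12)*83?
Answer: -4333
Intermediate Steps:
S(P) = P**2 + 204*P
S(-159) + (46 - 12)*83 = -159*(204 - 159) + (46 - 12)*83 = -159*45 + 34*83 = -7155 + 2822 = -4333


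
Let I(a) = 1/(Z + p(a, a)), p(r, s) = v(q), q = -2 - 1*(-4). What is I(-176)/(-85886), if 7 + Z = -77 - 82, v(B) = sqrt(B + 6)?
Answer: 83/1182993764 + sqrt(2)/1182993764 ≈ 7.1356e-8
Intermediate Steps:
q = 2 (q = -2 + 4 = 2)
v(B) = sqrt(6 + B)
Z = -166 (Z = -7 + (-77 - 82) = -7 - 159 = -166)
p(r, s) = 2*sqrt(2) (p(r, s) = sqrt(6 + 2) = sqrt(8) = 2*sqrt(2))
I(a) = 1/(-166 + 2*sqrt(2))
I(-176)/(-85886) = (-83/13774 - sqrt(2)/13774)/(-85886) = (-83/13774 - sqrt(2)/13774)*(-1/85886) = 83/1182993764 + sqrt(2)/1182993764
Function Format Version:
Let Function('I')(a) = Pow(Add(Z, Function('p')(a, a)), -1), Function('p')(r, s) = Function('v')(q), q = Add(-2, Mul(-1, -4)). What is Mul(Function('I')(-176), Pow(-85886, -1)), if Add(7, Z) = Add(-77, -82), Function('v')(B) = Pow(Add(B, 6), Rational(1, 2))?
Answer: Add(Rational(83, 1182993764), Mul(Rational(1, 1182993764), Pow(2, Rational(1, 2)))) ≈ 7.1356e-8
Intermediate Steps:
q = 2 (q = Add(-2, 4) = 2)
Function('v')(B) = Pow(Add(6, B), Rational(1, 2))
Z = -166 (Z = Add(-7, Add(-77, -82)) = Add(-7, -159) = -166)
Function('p')(r, s) = Mul(2, Pow(2, Rational(1, 2))) (Function('p')(r, s) = Pow(Add(6, 2), Rational(1, 2)) = Pow(8, Rational(1, 2)) = Mul(2, Pow(2, Rational(1, 2))))
Function('I')(a) = Pow(Add(-166, Mul(2, Pow(2, Rational(1, 2)))), -1)
Mul(Function('I')(-176), Pow(-85886, -1)) = Mul(Add(Rational(-83, 13774), Mul(Rational(-1, 13774), Pow(2, Rational(1, 2)))), Pow(-85886, -1)) = Mul(Add(Rational(-83, 13774), Mul(Rational(-1, 13774), Pow(2, Rational(1, 2)))), Rational(-1, 85886)) = Add(Rational(83, 1182993764), Mul(Rational(1, 1182993764), Pow(2, Rational(1, 2))))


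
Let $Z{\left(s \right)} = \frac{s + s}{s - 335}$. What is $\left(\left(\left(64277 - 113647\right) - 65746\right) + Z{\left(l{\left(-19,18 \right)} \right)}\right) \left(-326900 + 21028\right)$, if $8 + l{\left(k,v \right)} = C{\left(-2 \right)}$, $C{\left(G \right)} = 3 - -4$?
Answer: $\frac{105632277994}{3} \approx 3.5211 \cdot 10^{10}$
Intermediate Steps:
$C{\left(G \right)} = 7$ ($C{\left(G \right)} = 3 + 4 = 7$)
$l{\left(k,v \right)} = -1$ ($l{\left(k,v \right)} = -8 + 7 = -1$)
$Z{\left(s \right)} = \frac{2 s}{-335 + s}$
$\left(\left(\left(64277 - 113647\right) - 65746\right) + Z{\left(l{\left(-19,18 \right)} \right)}\right) \left(-326900 + 21028\right) = \left(\left(\left(64277 - 113647\right) - 65746\right) + 2 \left(-1\right) \frac{1}{-335 - 1}\right) \left(-326900 + 21028\right) = \left(\left(-49370 - 65746\right) + 2 \left(-1\right) \frac{1}{-336}\right) \left(-305872\right) = \left(-115116 + 2 \left(-1\right) \left(- \frac{1}{336}\right)\right) \left(-305872\right) = \left(-115116 + \frac{1}{168}\right) \left(-305872\right) = \left(- \frac{19339487}{168}\right) \left(-305872\right) = \frac{105632277994}{3}$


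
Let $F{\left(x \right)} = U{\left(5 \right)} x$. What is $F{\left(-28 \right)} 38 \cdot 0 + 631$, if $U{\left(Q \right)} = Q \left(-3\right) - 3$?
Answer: $631$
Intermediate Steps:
$U{\left(Q \right)} = -3 - 3 Q$ ($U{\left(Q \right)} = - 3 Q - 3 = -3 - 3 Q$)
$F{\left(x \right)} = - 18 x$ ($F{\left(x \right)} = \left(-3 - 15\right) x = - 18 x$)
$F{\left(-28 \right)} 38 \cdot 0 + 631 = \left(-18\right) \left(-28\right) 38 \cdot 0 + 631 = 504 \cdot 0 + 631 = 0 + 631 = 631$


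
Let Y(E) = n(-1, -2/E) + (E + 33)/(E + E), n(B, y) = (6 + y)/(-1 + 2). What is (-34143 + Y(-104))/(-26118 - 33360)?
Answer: 2366807/4123808 ≈ 0.57394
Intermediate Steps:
n(B, y) = 6 + y (n(B, y) = (6 + y)/1 = (6 + y)*1 = 6 + y)
Y(E) = 6 - 2/E + (33 + E)/(2*E) (Y(E) = (6 - 2/E) + (E + 33)/(E + E) = (6 - 2/E) + (33 + E)/((2*E)) = (6 - 2/E) + (33 + E)*(1/(2*E)) = (6 - 2/E) + (33 + E)/(2*E) = 6 - 2/E + (33 + E)/(2*E))
(-34143 + Y(-104))/(-26118 - 33360) = (-34143 + (1/2)*(29 + 13*(-104))/(-104))/(-26118 - 33360) = (-34143 + (1/2)*(-1/104)*(29 - 1352))/(-59478) = (-34143 + (1/2)*(-1/104)*(-1323))*(-1/59478) = (-34143 + 1323/208)*(-1/59478) = -7100421/208*(-1/59478) = 2366807/4123808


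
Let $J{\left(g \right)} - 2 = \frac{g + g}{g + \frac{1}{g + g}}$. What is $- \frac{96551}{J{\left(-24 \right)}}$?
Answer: $- \frac{111323303}{4610} \approx -24148.0$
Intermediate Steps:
$J{\left(g \right)} = 2 + \frac{2 g}{g + \frac{1}{2 g}}$ ($J{\left(g \right)} = 2 + \frac{g + g}{g + \frac{1}{g + g}} = 2 + \frac{2 g}{g + \frac{1}{2 g}}$)
$- \frac{96551}{J{\left(-24 \right)}} = - \frac{96551}{2 \frac{1}{1 + 2 \left(-24\right)^{2}} \left(1 + 4 \left(-24\right)^{2}\right)} = - \frac{96551}{2 \frac{1}{1 + 2 \cdot 576} \left(1 + 4 \cdot 576\right)} = - \frac{96551}{2 \frac{1}{1 + 1152} \left(1 + 2304\right)} = - \frac{96551}{2 \cdot \frac{1}{1153} \cdot 2305} = - \frac{96551}{\frac{4610}{1153}} = \left(-96551\right) \frac{1153}{4610} = - \frac{111323303}{4610}$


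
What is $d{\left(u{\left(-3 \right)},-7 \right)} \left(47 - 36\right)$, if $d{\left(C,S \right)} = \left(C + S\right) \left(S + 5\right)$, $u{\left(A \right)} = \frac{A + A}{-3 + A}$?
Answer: $132$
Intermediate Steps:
$u{\left(A \right)} = \frac{2 A}{-3 + A}$
$d{\left(C,S \right)} = \left(5 + S\right) \left(C + S\right)$ ($d{\left(C,S \right)} = \left(C + S\right) \left(5 + S\right) = \left(5 + S\right) \left(C + S\right)$)
$d{\left(u{\left(-3 \right)},-7 \right)} \left(47 - 36\right) = \left(\left(-7\right)^{2} + 5 \cdot 2 \left(-3\right) \frac{1}{-3 - 3} + 5 \left(-7\right) + 2 \left(-3\right) \frac{1}{-3 - 3} \left(-7\right)\right) \left(47 - 36\right) = \left(49 + 5 \cdot 2 \left(-3\right) \frac{1}{-6} - 35 + 2 \left(-3\right) \frac{1}{-6} \left(-7\right)\right) 11 = \left(49 + 5 \cdot 2 \left(-3\right) \left(- \frac{1}{6}\right) - 35 + 2 \left(-3\right) \left(- \frac{1}{6}\right) \left(-7\right)\right) 11 = \left(49 + 5 \cdot 1 - 35 + 1 \left(-7\right)\right) 11 = \left(49 + 5 - 35 - 7\right) 11 = 12 \cdot 11 = 132$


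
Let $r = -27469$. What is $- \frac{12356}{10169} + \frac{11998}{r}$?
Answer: $- \frac{461414626}{279332261} \approx -1.6518$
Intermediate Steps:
$- \frac{12356}{10169} + \frac{11998}{r} = - \frac{12356}{10169} + \frac{11998}{-27469} = \left(-12356\right) \frac{1}{10169} + 11998 \left(- \frac{1}{27469}\right) = - \frac{12356}{10169} - \frac{11998}{27469} = - \frac{461414626}{279332261}$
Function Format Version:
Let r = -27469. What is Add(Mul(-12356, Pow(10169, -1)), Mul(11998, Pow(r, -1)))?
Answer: Rational(-461414626, 279332261) ≈ -1.6518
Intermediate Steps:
Add(Mul(-12356, Pow(10169, -1)), Mul(11998, Pow(r, -1))) = Add(Mul(-12356, Pow(10169, -1)), Mul(11998, Pow(-27469, -1))) = Add(Mul(-12356, Rational(1, 10169)), Mul(11998, Rational(-1, 27469))) = Add(Rational(-12356, 10169), Rational(-11998, 27469)) = Rational(-461414626, 279332261)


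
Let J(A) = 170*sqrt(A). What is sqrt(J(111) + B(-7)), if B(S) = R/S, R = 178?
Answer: sqrt(-1246 + 8330*sqrt(111))/7 ≈ 42.019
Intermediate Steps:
B(S) = 178/S
sqrt(J(111) + B(-7)) = sqrt(170*sqrt(111) + 178/(-7)) = sqrt(170*sqrt(111) + 178*(-1/7)) = sqrt(170*sqrt(111) - 178/7) = sqrt(-178/7 + 170*sqrt(111))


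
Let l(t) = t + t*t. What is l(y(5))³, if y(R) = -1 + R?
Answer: 8000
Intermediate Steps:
l(t) = t + t²
l(y(5))³ = ((-1 + 5)*(1 + (-1 + 5)))³ = (4*(1 + 4))³ = (4*5)³ = 20³ = 8000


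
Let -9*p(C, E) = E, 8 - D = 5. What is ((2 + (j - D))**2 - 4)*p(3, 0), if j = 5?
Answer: 0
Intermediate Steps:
D = 3 (D = 8 - 1*5 = 8 - 5 = 3)
p(C, E) = -E/9
((2 + (j - D))**2 - 4)*p(3, 0) = ((2 + (5 - 1*3))**2 - 4)*(-1/9*0) = ((2 + (5 - 3))**2 - 4)*0 = ((2 + 2)**2 - 4)*0 = (4**2 - 4)*0 = (16 - 4)*0 = 12*0 = 0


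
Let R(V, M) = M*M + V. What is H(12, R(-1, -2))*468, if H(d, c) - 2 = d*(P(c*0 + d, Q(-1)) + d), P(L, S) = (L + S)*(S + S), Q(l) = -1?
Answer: -55224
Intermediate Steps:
P(L, S) = 2*S*(L + S) (P(L, S) = (L + S)*(2*S) = 2*S*(L + S))
R(V, M) = V + M² (R(V, M) = M² + V = V + M²)
H(d, c) = 2 + d*(2 - d) (H(d, c) = 2 + d*(2*(-1)*((c*0 + d) - 1) + d) = 2 + d*(2*(-1)*((0 + d) - 1) + d) = 2 + d*(2*(-1)*(d - 1) + d) = 2 + d*(2*(-1)*(-1 + d) + d) = 2 + d*((2 - 2*d) + d) = 2 + d*(2 - d))
H(12, R(-1, -2))*468 = (2 - 1*12² + 2*12)*468 = (2 - 1*144 + 24)*468 = (2 - 144 + 24)*468 = -118*468 = -55224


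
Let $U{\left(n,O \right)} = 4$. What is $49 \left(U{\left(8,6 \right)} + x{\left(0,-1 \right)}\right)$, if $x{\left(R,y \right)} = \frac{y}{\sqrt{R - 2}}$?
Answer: $196 + \frac{49 i \sqrt{2}}{2} \approx 196.0 + 34.648 i$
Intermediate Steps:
$x{\left(R,y \right)} = \frac{y}{\sqrt{-2 + R}}$
$49 \left(U{\left(8,6 \right)} + x{\left(0,-1 \right)}\right) = 49 \left(4 - \frac{1}{\sqrt{-2 + 0}}\right) = 49 \left(4 - \frac{1}{\sqrt{-2}}\right) = 49 \left(4 - - \frac{i \sqrt{2}}{2}\right) = 49 \left(4 + \frac{i \sqrt{2}}{2}\right) = 196 + \frac{49 i \sqrt{2}}{2}$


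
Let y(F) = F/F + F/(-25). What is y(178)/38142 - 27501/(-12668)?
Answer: 1456757797/671087300 ≈ 2.1707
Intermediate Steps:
y(F) = 1 - F/25 (y(F) = 1 + F*(-1/25) = 1 - F/25)
y(178)/38142 - 27501/(-12668) = (1 - 1/25*178)/38142 - 27501/(-12668) = (1 - 178/25)*(1/38142) - 27501*(-1/12668) = -153/25*1/38142 + 27501/12668 = -17/105950 + 27501/12668 = 1456757797/671087300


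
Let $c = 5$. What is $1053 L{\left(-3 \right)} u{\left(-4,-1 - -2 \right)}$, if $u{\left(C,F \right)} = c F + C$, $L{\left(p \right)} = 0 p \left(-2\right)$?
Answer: $0$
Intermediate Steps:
$L{\left(p \right)} = 0$ ($L{\left(p \right)} = 0 \left(-2\right) = 0$)
$u{\left(C,F \right)} = C + 5 F$ ($u{\left(C,F \right)} = 5 F + C = C + 5 F$)
$1053 L{\left(-3 \right)} u{\left(-4,-1 - -2 \right)} = 1053 \cdot 0 \left(-4 + 5 \left(-1 - -2\right)\right) = 1053 \cdot 0 \left(-4 + 5 \left(-1 + 2\right)\right) = 1053 \cdot 0 \left(-4 + 5 \cdot 1\right) = 1053 \cdot 0 \left(-4 + 5\right) = 1053 \cdot 0 \cdot 1 = 1053 \cdot 0 = 0$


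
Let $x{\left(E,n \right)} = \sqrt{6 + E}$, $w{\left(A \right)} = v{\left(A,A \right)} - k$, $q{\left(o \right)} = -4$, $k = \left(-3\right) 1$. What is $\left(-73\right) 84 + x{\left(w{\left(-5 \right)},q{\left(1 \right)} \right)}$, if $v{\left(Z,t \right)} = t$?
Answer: $-6130$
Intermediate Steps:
$k = -3$
$w{\left(A \right)} = 3 + A$ ($w{\left(A \right)} = A - -3 = A + 3 = 3 + A$)
$\left(-73\right) 84 + x{\left(w{\left(-5 \right)},q{\left(1 \right)} \right)} = \left(-73\right) 84 + \sqrt{6 + \left(3 - 5\right)} = -6132 + \sqrt{6 - 2} = -6132 + \sqrt{4} = -6132 + 2 = -6130$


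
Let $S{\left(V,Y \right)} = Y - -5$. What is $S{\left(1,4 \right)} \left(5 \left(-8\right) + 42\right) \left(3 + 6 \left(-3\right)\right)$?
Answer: $-270$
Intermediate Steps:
$S{\left(V,Y \right)} = 5 + Y$ ($S{\left(V,Y \right)} = Y + 5 = 5 + Y$)
$S{\left(1,4 \right)} \left(5 \left(-8\right) + 42\right) \left(3 + 6 \left(-3\right)\right) = \left(5 + 4\right) \left(5 \left(-8\right) + 42\right) \left(3 + 6 \left(-3\right)\right) = 9 \left(-40 + 42\right) \left(3 - 18\right) = 9 \cdot 2 \left(-15\right) = 18 \left(-15\right) = -270$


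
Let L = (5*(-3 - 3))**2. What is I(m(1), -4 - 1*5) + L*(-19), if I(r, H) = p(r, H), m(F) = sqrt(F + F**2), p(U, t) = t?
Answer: -17109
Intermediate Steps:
I(r, H) = H
L = 900 (L = (5*(-6))**2 = (-30)**2 = 900)
I(m(1), -4 - 1*5) + L*(-19) = (-4 - 1*5) + 900*(-19) = (-4 - 5) - 17100 = -9 - 17100 = -17109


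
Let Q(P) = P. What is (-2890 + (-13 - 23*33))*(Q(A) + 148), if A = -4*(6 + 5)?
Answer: -380848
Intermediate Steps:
A = -44 (A = -4*11 = -44)
(-2890 + (-13 - 23*33))*(Q(A) + 148) = (-2890 + (-13 - 23*33))*(-44 + 148) = (-2890 + (-13 - 759))*104 = (-2890 - 772)*104 = -3662*104 = -380848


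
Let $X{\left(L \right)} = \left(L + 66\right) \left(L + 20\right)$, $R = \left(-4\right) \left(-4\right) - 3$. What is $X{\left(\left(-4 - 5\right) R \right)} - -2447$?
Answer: $7394$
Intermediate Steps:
$R = 13$ ($R = 16 - 3 = 13$)
$X{\left(L \right)} = \left(20 + L\right) \left(66 + L\right)$ ($X{\left(L \right)} = \left(66 + L\right) \left(20 + L\right) = \left(20 + L\right) \left(66 + L\right)$)
$X{\left(\left(-4 - 5\right) R \right)} - -2447 = \left(1320 + \left(\left(-4 - 5\right) 13\right)^{2} + 86 \left(-4 - 5\right) 13\right) - -2447 = \left(1320 + \left(\left(-9\right) 13\right)^{2} + 86 \left(\left(-9\right) 13\right)\right) + 2447 = \left(1320 + \left(-117\right)^{2} + 86 \left(-117\right)\right) + 2447 = \left(1320 + 13689 - 10062\right) + 2447 = 4947 + 2447 = 7394$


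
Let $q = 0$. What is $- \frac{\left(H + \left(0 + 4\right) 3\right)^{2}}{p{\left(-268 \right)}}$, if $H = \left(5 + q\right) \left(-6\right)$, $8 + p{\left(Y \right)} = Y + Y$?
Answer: $\frac{81}{136} \approx 0.59559$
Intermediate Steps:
$p{\left(Y \right)} = -8 + 2 Y$ ($p{\left(Y \right)} = -8 + \left(Y + Y\right) = -8 + 2 Y$)
$H = -30$ ($H = \left(5 + 0\right) \left(-6\right) = 5 \left(-6\right) = -30$)
$- \frac{\left(H + \left(0 + 4\right) 3\right)^{2}}{p{\left(-268 \right)}} = - \frac{\left(-30 + \left(0 + 4\right) 3\right)^{2}}{-8 + 2 \left(-268\right)} = - \frac{\left(-30 + 4 \cdot 3\right)^{2}}{-8 - 536} = - \frac{\left(-30 + 12\right)^{2}}{-544} = - \frac{\left(-18\right)^{2} \left(-1\right)}{544} = - \frac{324 \left(-1\right)}{544} = \left(-1\right) \left(- \frac{81}{136}\right) = \frac{81}{136}$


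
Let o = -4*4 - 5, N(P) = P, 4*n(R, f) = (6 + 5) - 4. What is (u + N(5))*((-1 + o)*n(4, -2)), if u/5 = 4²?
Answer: -6545/2 ≈ -3272.5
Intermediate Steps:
n(R, f) = 7/4 (n(R, f) = ((6 + 5) - 4)/4 = (11 - 4)/4 = (¼)*7 = 7/4)
o = -21 (o = -16 - 5 = -21)
u = 80 (u = 5*4² = 5*16 = 80)
(u + N(5))*((-1 + o)*n(4, -2)) = (80 + 5)*((-1 - 21)*(7/4)) = 85*(-22*7/4) = 85*(-77/2) = -6545/2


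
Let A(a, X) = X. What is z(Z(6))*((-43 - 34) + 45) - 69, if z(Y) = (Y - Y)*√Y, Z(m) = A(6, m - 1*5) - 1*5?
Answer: -69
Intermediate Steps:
Z(m) = -10 + m (Z(m) = (m - 1*5) - 1*5 = (m - 5) - 5 = (-5 + m) - 5 = -10 + m)
z(Y) = 0 (z(Y) = 0*√Y = 0)
z(Z(6))*((-43 - 34) + 45) - 69 = 0*((-43 - 34) + 45) - 69 = 0*(-77 + 45) - 69 = 0*(-32) - 69 = 0 - 69 = -69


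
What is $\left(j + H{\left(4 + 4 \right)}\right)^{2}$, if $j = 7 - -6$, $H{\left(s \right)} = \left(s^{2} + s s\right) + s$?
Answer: $22201$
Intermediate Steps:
$H{\left(s \right)} = s + 2 s^{2}$ ($H{\left(s \right)} = \left(s^{2} + s^{2}\right) + s = 2 s^{2} + s = s + 2 s^{2}$)
$j = 13$ ($j = 7 + 6 = 13$)
$\left(j + H{\left(4 + 4 \right)}\right)^{2} = \left(13 + \left(4 + 4\right) \left(1 + 2 \left(4 + 4\right)\right)\right)^{2} = \left(13 + 8 \left(1 + 2 \cdot 8\right)\right)^{2} = \left(13 + 8 \left(1 + 16\right)\right)^{2} = \left(13 + 8 \cdot 17\right)^{2} = \left(13 + 136\right)^{2} = 149^{2} = 22201$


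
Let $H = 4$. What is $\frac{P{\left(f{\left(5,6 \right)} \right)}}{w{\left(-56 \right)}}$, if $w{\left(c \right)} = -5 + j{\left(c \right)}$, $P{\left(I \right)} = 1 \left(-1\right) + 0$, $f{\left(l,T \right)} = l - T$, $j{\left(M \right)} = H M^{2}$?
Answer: $- \frac{1}{12539} \approx -7.9751 \cdot 10^{-5}$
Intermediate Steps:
$j{\left(M \right)} = 4 M^{2}$
$P{\left(I \right)} = -1$ ($P{\left(I \right)} = -1 + 0 = -1$)
$w{\left(c \right)} = -5 + 4 c^{2}$
$\frac{P{\left(f{\left(5,6 \right)} \right)}}{w{\left(-56 \right)}} = - \frac{1}{-5 + 4 \left(-56\right)^{2}} = - \frac{1}{-5 + 4 \cdot 3136} = - \frac{1}{-5 + 12544} = - \frac{1}{12539}$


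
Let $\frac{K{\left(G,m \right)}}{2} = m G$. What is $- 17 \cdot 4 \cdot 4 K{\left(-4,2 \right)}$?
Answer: $4352$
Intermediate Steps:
$K{\left(G,m \right)} = 2 G m$ ($K{\left(G,m \right)} = 2 m G = 2 G m$)
$- 17 \cdot 4 \cdot 4 K{\left(-4,2 \right)} = - 17 \cdot 4 \cdot 4 \cdot 2 \left(-4\right) 2 = - 17 \cdot 16 \left(-16\right) = \left(-17\right) \left(-256\right) = 4352$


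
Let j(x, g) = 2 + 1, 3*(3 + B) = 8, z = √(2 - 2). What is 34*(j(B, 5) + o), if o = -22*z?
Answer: 102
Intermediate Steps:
z = 0 (z = √0 = 0)
B = -⅓ (B = -3 + (⅓)*8 = -3 + 8/3 = -⅓ ≈ -0.33333)
j(x, g) = 3
o = 0 (o = -22*0 = 0)
34*(j(B, 5) + o) = 34*(3 + 0) = 34*3 = 102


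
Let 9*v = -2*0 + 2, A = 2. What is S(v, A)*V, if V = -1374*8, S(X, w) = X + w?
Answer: -73280/3 ≈ -24427.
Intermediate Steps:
v = 2/9 (v = (-2*0 + 2)/9 = (0 + 2)/9 = (⅑)*2 = 2/9 ≈ 0.22222)
V = -10992
S(v, A)*V = (2/9 + 2)*(-10992) = (20/9)*(-10992) = -73280/3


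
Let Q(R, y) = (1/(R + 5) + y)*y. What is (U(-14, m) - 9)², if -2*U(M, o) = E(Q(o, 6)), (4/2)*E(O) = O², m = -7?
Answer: 1265625/16 ≈ 79102.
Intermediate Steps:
Q(R, y) = y*(y + 1/(5 + R)) (Q(R, y) = (1/(5 + R) + y)*y = (y + 1/(5 + R))*y = y*(y + 1/(5 + R)))
E(O) = O²/2
U(M, o) = -9*(31 + 6*o)²/(5 + o)² (U(M, o) = -(6*(1 + 5*6 + o*6)/(5 + o))²/4 = -(6*(1 + 30 + 6*o)/(5 + o))²/4 = -(6*(31 + 6*o)/(5 + o))²/4 = -36*(31 + 6*o)²/(5 + o)²/4 = -9*(31 + 6*o)²/(5 + o)²)
(U(-14, m) - 9)² = (-9*(31 + 6*(-7))²/(5 - 7)² - 9)² = (-9*(31 - 42)²/(-2)² - 9)² = (-9*¼*(-11)² - 9)² = (-9*¼*121 - 9)² = (-1089/4 - 9)² = (-1125/4)² = 1265625/16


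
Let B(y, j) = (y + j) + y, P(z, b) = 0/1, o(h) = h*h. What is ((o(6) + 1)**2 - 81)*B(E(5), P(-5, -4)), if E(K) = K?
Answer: 12880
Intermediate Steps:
o(h) = h**2
P(z, b) = 0 (P(z, b) = 0*1 = 0)
B(y, j) = j + 2*y (B(y, j) = (j + y) + y = j + 2*y)
((o(6) + 1)**2 - 81)*B(E(5), P(-5, -4)) = ((6**2 + 1)**2 - 81)*(0 + 2*5) = ((36 + 1)**2 - 81)*(0 + 10) = (37**2 - 81)*10 = (1369 - 81)*10 = 1288*10 = 12880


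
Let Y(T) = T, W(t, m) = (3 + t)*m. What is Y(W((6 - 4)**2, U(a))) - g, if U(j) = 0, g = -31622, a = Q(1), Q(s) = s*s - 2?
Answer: 31622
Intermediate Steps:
Q(s) = -2 + s**2 (Q(s) = s**2 - 2 = -2 + s**2)
a = -1 (a = -2 + 1**2 = -2 + 1 = -1)
W(t, m) = m*(3 + t)
Y(W((6 - 4)**2, U(a))) - g = 0*(3 + (6 - 4)**2) - 1*(-31622) = 0*(3 + 2**2) + 31622 = 0*(3 + 4) + 31622 = 0*7 + 31622 = 0 + 31622 = 31622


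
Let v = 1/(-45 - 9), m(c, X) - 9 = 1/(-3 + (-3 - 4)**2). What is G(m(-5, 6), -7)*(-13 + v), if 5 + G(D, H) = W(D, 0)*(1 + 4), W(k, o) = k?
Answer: -144115/276 ≈ -522.16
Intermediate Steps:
m(c, X) = 415/46 (m(c, X) = 9 + 1/(-3 + (-3 - 4)**2) = 9 + 1/(-3 + (-7)**2) = 9 + 1/(-3 + 49) = 9 + 1/46 = 415/46)
v = -1/54 (v = 1/(-54) = -1/54 ≈ -0.018519)
G(D, H) = -5 + 5*D (G(D, H) = -5 + D*(1 + 4) = -5 + D*5 = -5 + 5*D)
G(m(-5, 6), -7)*(-13 + v) = (-5 + 5*(415/46))*(-13 - 1/54) = (-5 + 2075/46)*(-703/54) = (1845/46)*(-703/54) = -144115/276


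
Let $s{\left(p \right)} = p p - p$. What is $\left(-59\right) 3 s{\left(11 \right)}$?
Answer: $-19470$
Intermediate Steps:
$s{\left(p \right)} = p^{2} - p$
$\left(-59\right) 3 s{\left(11 \right)} = \left(-59\right) 3 \cdot 11 \left(-1 + 11\right) = - 177 \cdot 11 \cdot 10 = \left(-177\right) 110 = -19470$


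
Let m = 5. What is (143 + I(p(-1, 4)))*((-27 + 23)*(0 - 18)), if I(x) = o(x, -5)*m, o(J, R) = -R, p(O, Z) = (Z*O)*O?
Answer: 12096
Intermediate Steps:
p(O, Z) = Z*O² (p(O, Z) = (O*Z)*O = Z*O²)
I(x) = 25 (I(x) = -1*(-5)*5 = 5*5 = 25)
(143 + I(p(-1, 4)))*((-27 + 23)*(0 - 18)) = (143 + 25)*((-27 + 23)*(0 - 18)) = 168*(-4*(-18)) = 168*72 = 12096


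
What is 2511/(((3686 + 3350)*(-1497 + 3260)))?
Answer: 2511/12404468 ≈ 0.00020243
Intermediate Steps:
2511/(((3686 + 3350)*(-1497 + 3260))) = 2511/((7036*1763)) = 2511/12404468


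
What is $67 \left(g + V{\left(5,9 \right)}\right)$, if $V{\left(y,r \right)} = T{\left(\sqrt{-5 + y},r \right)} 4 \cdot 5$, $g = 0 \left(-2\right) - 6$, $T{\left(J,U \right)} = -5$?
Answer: $-7102$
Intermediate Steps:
$g = -6$ ($g = 0 - 6 = -6$)
$V{\left(y,r \right)} = -100$ ($V{\left(y,r \right)} = \left(-5\right) 4 \cdot 5 = \left(-20\right) 5 = -100$)
$67 \left(g + V{\left(5,9 \right)}\right) = 67 \left(-6 - 100\right) = 67 \left(-106\right) = -7102$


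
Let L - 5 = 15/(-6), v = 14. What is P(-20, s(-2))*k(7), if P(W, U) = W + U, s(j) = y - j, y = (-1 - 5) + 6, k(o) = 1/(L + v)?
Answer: -12/11 ≈ -1.0909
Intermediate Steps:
L = 5/2 (L = 5 + 15/(-6) = 5 + 15*(-⅙) = 5 - 5/2 = 5/2 ≈ 2.5000)
k(o) = 2/33 (k(o) = 1/(5/2 + 14) = 1/(33/2) = 2/33)
y = 0 (y = -6 + 6 = 0)
s(j) = -j (s(j) = 0 - j = -j)
P(W, U) = U + W
P(-20, s(-2))*k(7) = (-1*(-2) - 20)*(2/33) = (2 - 20)*(2/33) = -18*2/33 = -12/11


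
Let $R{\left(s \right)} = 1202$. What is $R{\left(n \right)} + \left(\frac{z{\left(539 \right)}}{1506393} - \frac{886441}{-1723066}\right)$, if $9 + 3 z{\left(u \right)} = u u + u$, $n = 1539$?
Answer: $\frac{1040477065819637}{865204853646} \approx 1202.6$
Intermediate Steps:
$z{\left(u \right)} = -3 + \frac{u}{3} + \frac{u^{2}}{3}$ ($z{\left(u \right)} = -3 + \frac{u u + u}{3} = -3 + \frac{u^{2} + u}{3} = -3 + \frac{u + u^{2}}{3} = -3 + \left(\frac{u}{3} + \frac{u^{2}}{3}\right) = -3 + \frac{u}{3} + \frac{u^{2}}{3}$)
$R{\left(n \right)} + \left(\frac{z{\left(539 \right)}}{1506393} - \frac{886441}{-1723066}\right) = 1202 + \left(\frac{-3 + \frac{1}{3} \cdot 539 + \frac{539^{2}}{3}}{1506393} - \frac{886441}{-1723066}\right) = 1202 + \left(\left(-3 + \frac{539}{3} + \frac{1}{3} \cdot 290521\right) \frac{1}{1506393} - - \frac{886441}{1723066}\right) = 1202 + \left(\left(-3 + \frac{539}{3} + \frac{290521}{3}\right) \frac{1}{1506393} + \frac{886441}{1723066}\right) = 1202 + \left(97017 \cdot \frac{1}{1506393} + \frac{886441}{1723066}\right) = 1202 + \left(\frac{32339}{502131} + \frac{886441}{1723066}\right) = 1202 + \frac{500831737145}{865204853646} = \frac{1040477065819637}{865204853646}$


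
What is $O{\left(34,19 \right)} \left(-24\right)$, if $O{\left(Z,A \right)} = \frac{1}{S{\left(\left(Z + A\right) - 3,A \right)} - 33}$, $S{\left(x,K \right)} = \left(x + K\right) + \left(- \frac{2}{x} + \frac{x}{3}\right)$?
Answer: $- \frac{1800}{3947} \approx -0.45604$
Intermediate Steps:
$S{\left(x,K \right)} = K - \frac{2}{x} + \frac{4 x}{3}$ ($S{\left(x,K \right)} = \left(K + x\right) + \left(- \frac{2}{x} + x \frac{1}{3}\right) = \left(K + x\right) + \left(- \frac{2}{x} + \frac{x}{3}\right) = K - \frac{2}{x} + \frac{4 x}{3}$)
$O{\left(Z,A \right)} = \frac{1}{-37 - \frac{2}{-3 + A + Z} + \frac{4 Z}{3} + \frac{7 A}{3}}$ ($O{\left(Z,A \right)} = \frac{1}{\left(A - \frac{2}{\left(Z + A\right) - 3} + \frac{4 \left(\left(Z + A\right) - 3\right)}{3}\right) - 33} = \frac{1}{\left(A - \frac{2}{\left(A + Z\right) - 3} + \frac{4 \left(\left(A + Z\right) - 3\right)}{3}\right) - 33} = \frac{1}{\left(A - \frac{2}{-3 + A + Z} + \frac{4 \left(-3 + A + Z\right)}{3}\right) - 33} = \frac{1}{\left(A - \frac{2}{-3 + A + Z} + \left(-4 + \frac{4 A}{3} + \frac{4 Z}{3}\right)\right) - 33} = \frac{1}{\left(-4 - \frac{2}{-3 + A + Z} + \frac{4 Z}{3} + \frac{7 A}{3}\right) - 33} = \frac{1}{-37 - \frac{2}{-3 + A + Z} + \frac{4 Z}{3} + \frac{7 A}{3}}$)
$O{\left(34,19 \right)} \left(-24\right) = \frac{3 \left(-3 + 19 + 34\right)}{-6 + \left(-111 + 4 \cdot 34 + 7 \cdot 19\right) \left(-3 + 19 + 34\right)} \left(-24\right) = 3 \frac{1}{-6 + \left(-111 + 136 + 133\right) 50} \cdot 50 \left(-24\right) = 3 \frac{1}{-6 + 158 \cdot 50} \cdot 50 \left(-24\right) = 3 \frac{1}{-6 + 7900} \cdot 50 \left(-24\right) = 3 \cdot \frac{1}{7894} \cdot 50 \left(-24\right) = \frac{75}{3947} \left(-24\right) = - \frac{1800}{3947}$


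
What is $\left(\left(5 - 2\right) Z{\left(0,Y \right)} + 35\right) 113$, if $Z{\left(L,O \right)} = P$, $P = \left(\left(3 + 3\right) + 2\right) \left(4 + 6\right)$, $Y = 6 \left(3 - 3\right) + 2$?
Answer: $31075$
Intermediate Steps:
$Y = 2$ ($Y = 6 \left(3 - 3\right) + 2 = 6 \cdot 0 + 2 = 0 + 2 = 2$)
$P = 80$ ($P = \left(6 + 2\right) 10 = 8 \cdot 10 = 80$)
$Z{\left(L,O \right)} = 80$
$\left(\left(5 - 2\right) Z{\left(0,Y \right)} + 35\right) 113 = \left(\left(5 - 2\right) 80 + 35\right) 113 = \left(3 \cdot 80 + 35\right) 113 = \left(240 + 35\right) 113 = 275 \cdot 113 = 31075$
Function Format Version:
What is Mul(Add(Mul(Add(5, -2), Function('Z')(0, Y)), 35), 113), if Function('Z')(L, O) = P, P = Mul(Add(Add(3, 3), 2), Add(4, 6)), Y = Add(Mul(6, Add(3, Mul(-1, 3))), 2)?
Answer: 31075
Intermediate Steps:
Y = 2 (Y = Add(Mul(6, Add(3, -3)), 2) = Add(Mul(6, 0), 2) = Add(0, 2) = 2)
P = 80 (P = Mul(Add(6, 2), 10) = Mul(8, 10) = 80)
Function('Z')(L, O) = 80
Mul(Add(Mul(Add(5, -2), Function('Z')(0, Y)), 35), 113) = Mul(Add(Mul(Add(5, -2), 80), 35), 113) = Mul(Add(Mul(3, 80), 35), 113) = Mul(Add(240, 35), 113) = Mul(275, 113) = 31075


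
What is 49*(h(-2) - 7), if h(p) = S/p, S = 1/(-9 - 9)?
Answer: -12299/36 ≈ -341.64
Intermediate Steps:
S = -1/18 (S = 1/(-18) = -1/18 ≈ -0.055556)
h(p) = -1/(18*p)
49*(h(-2) - 7) = 49*(-1/18/(-2) - 7) = 49*(-1/18*(-1/2) - 7) = 49*(1/36 - 7) = 49*(-251/36) = -12299/36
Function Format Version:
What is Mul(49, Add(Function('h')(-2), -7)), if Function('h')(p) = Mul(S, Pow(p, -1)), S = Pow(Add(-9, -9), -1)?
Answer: Rational(-12299, 36) ≈ -341.64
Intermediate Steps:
S = Rational(-1, 18) (S = Pow(-18, -1) = Rational(-1, 18) ≈ -0.055556)
Function('h')(p) = Mul(Rational(-1, 18), Pow(p, -1))
Mul(49, Add(Function('h')(-2), -7)) = Mul(49, Add(Mul(Rational(-1, 18), Pow(-2, -1)), -7)) = Mul(49, Add(Mul(Rational(-1, 18), Rational(-1, 2)), -7)) = Mul(49, Add(Rational(1, 36), -7)) = Mul(49, Rational(-251, 36)) = Rational(-12299, 36)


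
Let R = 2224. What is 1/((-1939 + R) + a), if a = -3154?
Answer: -1/2869 ≈ -0.00034855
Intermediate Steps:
1/((-1939 + R) + a) = 1/((-1939 + 2224) - 3154) = 1/(285 - 3154) = 1/(-2869) = -1/2869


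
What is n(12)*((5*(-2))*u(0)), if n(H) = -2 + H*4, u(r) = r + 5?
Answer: -2300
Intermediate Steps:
u(r) = 5 + r
n(H) = -2 + 4*H
n(12)*((5*(-2))*u(0)) = (-2 + 4*12)*((5*(-2))*(5 + 0)) = (-2 + 48)*(-10*5) = 46*(-50) = -2300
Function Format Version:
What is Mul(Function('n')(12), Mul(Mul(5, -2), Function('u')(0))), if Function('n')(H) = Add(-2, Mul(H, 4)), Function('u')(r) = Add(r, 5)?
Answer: -2300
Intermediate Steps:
Function('u')(r) = Add(5, r)
Function('n')(H) = Add(-2, Mul(4, H))
Mul(Function('n')(12), Mul(Mul(5, -2), Function('u')(0))) = Mul(Add(-2, Mul(4, 12)), Mul(Mul(5, -2), Add(5, 0))) = Mul(Add(-2, 48), Mul(-10, 5)) = Mul(46, -50) = -2300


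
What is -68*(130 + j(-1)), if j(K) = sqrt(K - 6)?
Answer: -8840 - 68*I*sqrt(7) ≈ -8840.0 - 179.91*I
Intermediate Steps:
j(K) = sqrt(-6 + K)
-68*(130 + j(-1)) = -68*(130 + sqrt(-6 - 1)) = -68*(130 + sqrt(-7)) = -68*(130 + I*sqrt(7)) = -8840 - 68*I*sqrt(7)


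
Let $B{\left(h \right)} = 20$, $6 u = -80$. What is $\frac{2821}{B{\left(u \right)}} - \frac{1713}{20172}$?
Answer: $\frac{2369623}{16810} \approx 140.97$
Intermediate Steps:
$u = - \frac{40}{3}$ ($u = \frac{1}{6} \left(-80\right) = - \frac{40}{3} \approx -13.333$)
$\frac{2821}{B{\left(u \right)}} - \frac{1713}{20172} = \frac{2821}{20} - \frac{1713}{20172} = 2821 \cdot \frac{1}{20} - \frac{571}{6724} = \frac{2821}{20} - \frac{571}{6724} = \frac{2369623}{16810}$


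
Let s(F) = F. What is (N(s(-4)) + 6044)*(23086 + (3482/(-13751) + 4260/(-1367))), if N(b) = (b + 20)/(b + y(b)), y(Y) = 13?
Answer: 7869760764386032/56392851 ≈ 1.3955e+8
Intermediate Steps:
N(b) = (20 + b)/(13 + b) (N(b) = (b + 20)/(b + 13) = (20 + b)/(13 + b))
(N(s(-4)) + 6044)*(23086 + (3482/(-13751) + 4260/(-1367))) = ((20 - 4)/(13 - 4) + 6044)*(23086 + (3482/(-13751) + 4260/(-1367))) = (16/9 + 6044)*(23086 + (3482*(-1/13751) + 4260*(-1/1367))) = ((1/9)*16 + 6044)*(23086 + (-3482/13751 - 4260/1367)) = (16/9 + 6044)*(23086 - 63339154/18797617) = (54412/9)*(433898446908/18797617) = 7869760764386032/56392851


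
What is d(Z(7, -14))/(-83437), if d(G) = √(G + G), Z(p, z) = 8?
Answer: -4/83437 ≈ -4.7940e-5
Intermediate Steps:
d(G) = √2*√G (d(G) = √(2*G) = √2*√G)
d(Z(7, -14))/(-83437) = (√2*√8)/(-83437) = (√2*(2*√2))*(-1/83437) = 4*(-1/83437) = -4/83437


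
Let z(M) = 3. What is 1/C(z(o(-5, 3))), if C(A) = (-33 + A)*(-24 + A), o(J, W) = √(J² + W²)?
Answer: 1/630 ≈ 0.0015873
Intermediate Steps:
1/C(z(o(-5, 3))) = 1/(792 + 3² - 57*3) = 1/(792 + 9 - 171) = 1/630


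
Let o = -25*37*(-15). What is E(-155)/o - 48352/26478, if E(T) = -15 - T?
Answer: -22239236/12246075 ≈ -1.8160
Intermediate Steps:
o = 13875 (o = -925*(-15) = 13875)
E(-155)/o - 48352/26478 = (-15 - 1*(-155))/13875 - 48352/26478 = (-15 + 155)*(1/13875) - 48352*1/26478 = 140*(1/13875) - 24176/13239 = 28/2775 - 24176/13239 = -22239236/12246075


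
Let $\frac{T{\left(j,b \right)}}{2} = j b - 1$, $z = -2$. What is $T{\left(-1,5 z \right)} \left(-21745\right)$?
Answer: $-391410$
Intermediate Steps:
$T{\left(j,b \right)} = -2 + 2 b j$ ($T{\left(j,b \right)} = 2 \left(j b - 1\right) = 2 \left(b j - 1\right) = 2 \left(-1 + b j\right) = -2 + 2 b j$)
$T{\left(-1,5 z \right)} \left(-21745\right) = \left(-2 + 2 \cdot 5 \left(-2\right) \left(-1\right)\right) \left(-21745\right) = \left(-2 + 2 \left(-10\right) \left(-1\right)\right) \left(-21745\right) = \left(-2 + 20\right) \left(-21745\right) = 18 \left(-21745\right) = -391410$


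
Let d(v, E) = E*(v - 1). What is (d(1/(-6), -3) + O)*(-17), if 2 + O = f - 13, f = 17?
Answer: -187/2 ≈ -93.500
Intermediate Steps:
d(v, E) = E*(-1 + v)
O = 2 (O = -2 + (17 - 13) = -2 + 4 = 2)
(d(1/(-6), -3) + O)*(-17) = (-3*(-1 + 1/(-6)) + 2)*(-17) = (-3*(-1 - 1/6) + 2)*(-17) = (-3*(-7/6) + 2)*(-17) = (7/2 + 2)*(-17) = (11/2)*(-17) = -187/2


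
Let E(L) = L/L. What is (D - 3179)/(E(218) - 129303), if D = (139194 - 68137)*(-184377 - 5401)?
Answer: 13485058525/129302 ≈ 1.0429e+5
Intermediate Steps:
E(L) = 1
D = -13485055346 (D = 71057*(-189778) = -13485055346)
(D - 3179)/(E(218) - 129303) = (-13485055346 - 3179)/(1 - 129303) = -13485058525/(-129302) = -13485058525*(-1/129302) = 13485058525/129302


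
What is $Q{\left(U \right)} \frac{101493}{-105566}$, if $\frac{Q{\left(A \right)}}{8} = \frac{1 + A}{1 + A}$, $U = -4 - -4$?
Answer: $- \frac{405972}{52783} \approx -7.6913$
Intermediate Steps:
$U = 0$ ($U = -4 + 4 = 0$)
$Q{\left(A \right)} = 8$ ($Q{\left(A \right)} = 8 \frac{1 + A}{1 + A} = 8 \cdot 1 = 8$)
$Q{\left(U \right)} \frac{101493}{-105566} = 8 \frac{101493}{-105566} = 8 \cdot 101493 \left(- \frac{1}{105566}\right) = 8 \left(- \frac{101493}{105566}\right) = - \frac{405972}{52783}$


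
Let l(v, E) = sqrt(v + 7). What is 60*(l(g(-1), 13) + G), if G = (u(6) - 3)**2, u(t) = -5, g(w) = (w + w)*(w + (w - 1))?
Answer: 3840 + 60*sqrt(13) ≈ 4056.3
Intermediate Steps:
g(w) = 2*w*(-1 + 2*w) (g(w) = (2*w)*(w + (-1 + w)) = (2*w)*(-1 + 2*w) = 2*w*(-1 + 2*w))
l(v, E) = sqrt(7 + v)
G = 64 (G = (-5 - 3)**2 = (-8)**2 = 64)
60*(l(g(-1), 13) + G) = 60*(sqrt(7 + 2*(-1)*(-1 + 2*(-1))) + 64) = 60*(sqrt(7 + 2*(-1)*(-1 - 2)) + 64) = 60*(sqrt(7 + 2*(-1)*(-3)) + 64) = 60*(sqrt(7 + 6) + 64) = 60*(sqrt(13) + 64) = 60*(64 + sqrt(13)) = 3840 + 60*sqrt(13)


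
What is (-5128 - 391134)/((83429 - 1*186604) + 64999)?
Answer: 198131/19088 ≈ 10.380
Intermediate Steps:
(-5128 - 391134)/((83429 - 1*186604) + 64999) = -396262/((83429 - 186604) + 64999) = -396262/(-103175 + 64999) = -396262/(-38176) = -396262*(-1/38176) = 198131/19088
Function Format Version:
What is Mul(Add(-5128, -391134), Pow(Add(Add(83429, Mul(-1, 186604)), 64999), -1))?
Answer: Rational(198131, 19088) ≈ 10.380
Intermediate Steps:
Mul(Add(-5128, -391134), Pow(Add(Add(83429, Mul(-1, 186604)), 64999), -1)) = Mul(-396262, Pow(Add(Add(83429, -186604), 64999), -1)) = Mul(-396262, Pow(Add(-103175, 64999), -1)) = Mul(-396262, Pow(-38176, -1)) = Mul(-396262, Rational(-1, 38176)) = Rational(198131, 19088)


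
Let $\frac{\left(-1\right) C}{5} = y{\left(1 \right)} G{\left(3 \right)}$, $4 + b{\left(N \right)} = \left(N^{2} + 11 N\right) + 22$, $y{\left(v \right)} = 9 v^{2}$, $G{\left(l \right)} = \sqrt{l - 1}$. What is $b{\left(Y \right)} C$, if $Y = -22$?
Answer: $- 11700 \sqrt{2} \approx -16546.0$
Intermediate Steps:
$G{\left(l \right)} = \sqrt{-1 + l}$
$b{\left(N \right)} = 18 + N^{2} + 11 N$ ($b{\left(N \right)} = -4 + \left(\left(N^{2} + 11 N\right) + 22\right) = -4 + \left(22 + N^{2} + 11 N\right) = 18 + N^{2} + 11 N$)
$C = - 45 \sqrt{2}$ ($C = - 5 \cdot 9 \cdot 1^{2} \sqrt{-1 + 3} = - 5 \cdot 9 \cdot 1 \sqrt{2} = - 5 \cdot 9 \sqrt{2} = - 45 \sqrt{2} \approx -63.64$)
$b{\left(Y \right)} C = \left(18 + \left(-22\right)^{2} + 11 \left(-22\right)\right) \left(- 45 \sqrt{2}\right) = \left(18 + 484 - 242\right) \left(- 45 \sqrt{2}\right) = 260 \left(- 45 \sqrt{2}\right) = - 11700 \sqrt{2}$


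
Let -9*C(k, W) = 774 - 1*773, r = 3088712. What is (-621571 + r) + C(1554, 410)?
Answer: 22204268/9 ≈ 2.4671e+6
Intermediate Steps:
C(k, W) = -1/9 (C(k, W) = -(774 - 1*773)/9 = -(774 - 773)/9 = -1/9*1 = -1/9)
(-621571 + r) + C(1554, 410) = (-621571 + 3088712) - 1/9 = 2467141 - 1/9 = 22204268/9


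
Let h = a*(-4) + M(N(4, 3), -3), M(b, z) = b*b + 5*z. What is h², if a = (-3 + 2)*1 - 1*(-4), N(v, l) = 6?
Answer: 81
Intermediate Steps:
M(b, z) = b² + 5*z
a = 3 (a = -1*1 + 4 = -1 + 4 = 3)
h = 9 (h = 3*(-4) + (6² + 5*(-3)) = -12 + (36 - 15) = -12 + 21 = 9)
h² = 9² = 81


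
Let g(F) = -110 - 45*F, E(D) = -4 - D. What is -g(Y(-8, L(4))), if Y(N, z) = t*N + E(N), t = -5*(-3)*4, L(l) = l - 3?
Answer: -21310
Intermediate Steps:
L(l) = -3 + l
t = 60 (t = 15*4 = 60)
Y(N, z) = -4 + 59*N (Y(N, z) = 60*N + (-4 - N) = -4 + 59*N)
-g(Y(-8, L(4))) = -(-110 - 45*(-4 + 59*(-8))) = -(-110 - 45*(-4 - 472)) = -(-110 - 45*(-476)) = -(-110 + 21420) = -1*21310 = -21310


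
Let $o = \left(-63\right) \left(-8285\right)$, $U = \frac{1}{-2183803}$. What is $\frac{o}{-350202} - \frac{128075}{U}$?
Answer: $\frac{32649398907737165}{116734} \approx 2.7969 \cdot 10^{11}$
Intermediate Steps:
$U = - \frac{1}{2183803} \approx -4.5792 \cdot 10^{-7}$
$o = 521955$
$\frac{o}{-350202} - \frac{128075}{U} = \frac{521955}{-350202} - \frac{128075}{- \frac{1}{2183803}} = 521955 \left(- \frac{1}{350202}\right) - -279690569225 = - \frac{173985}{116734} + 279690569225 = \frac{32649398907737165}{116734}$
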